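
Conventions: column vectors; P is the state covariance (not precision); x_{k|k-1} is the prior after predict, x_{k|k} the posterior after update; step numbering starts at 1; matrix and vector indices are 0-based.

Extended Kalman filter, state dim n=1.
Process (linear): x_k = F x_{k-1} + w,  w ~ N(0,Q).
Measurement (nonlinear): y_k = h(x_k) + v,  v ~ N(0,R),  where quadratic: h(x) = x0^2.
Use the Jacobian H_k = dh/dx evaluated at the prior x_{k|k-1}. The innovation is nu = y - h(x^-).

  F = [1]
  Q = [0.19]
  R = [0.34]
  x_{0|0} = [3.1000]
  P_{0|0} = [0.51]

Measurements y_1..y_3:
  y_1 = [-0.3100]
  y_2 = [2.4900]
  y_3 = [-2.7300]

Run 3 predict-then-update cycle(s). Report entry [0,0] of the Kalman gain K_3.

K[0,0] = 0.2755

step 1: x^-=[3.1000]  P^-=[0.7000]  H_jac=[6.2000]  S=[27.2480]  K=[0.1593]  nu=[-9.9200]  x^+=[1.5200]  P^+=[0.0087]
step 2: x^-=[1.5200]  P^-=[0.1987]  H_jac=[3.0399]  S=[2.1765]  K=[0.2776]  nu=[0.1797]  x^+=[1.5698]  P^+=[0.0310]
step 3: x^-=[1.5698]  P^-=[0.2210]  H_jac=[3.1397]  S=[2.5190]  K=[0.2755]  nu=[-5.1944]  x^+=[0.1387]  P^+=[0.0298]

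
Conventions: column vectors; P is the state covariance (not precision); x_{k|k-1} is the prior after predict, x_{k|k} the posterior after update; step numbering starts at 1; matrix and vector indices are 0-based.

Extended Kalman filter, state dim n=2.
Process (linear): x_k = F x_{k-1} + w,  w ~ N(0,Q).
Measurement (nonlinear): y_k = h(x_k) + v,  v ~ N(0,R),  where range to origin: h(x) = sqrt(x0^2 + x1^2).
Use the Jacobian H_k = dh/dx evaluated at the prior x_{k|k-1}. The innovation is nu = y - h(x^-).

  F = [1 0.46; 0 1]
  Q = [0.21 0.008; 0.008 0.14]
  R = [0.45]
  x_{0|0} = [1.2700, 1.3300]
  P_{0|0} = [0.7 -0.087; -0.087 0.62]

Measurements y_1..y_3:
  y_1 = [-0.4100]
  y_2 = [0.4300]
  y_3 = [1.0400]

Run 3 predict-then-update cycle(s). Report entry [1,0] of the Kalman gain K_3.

K[1,0] = 0.3501

step 1: x^-=[1.8818, 1.3300]  P^-=[0.9612 0.2062; 0.2062 0.7600]  H_jac=[0.8166 0.5772]  S=[1.5385]  K=[0.5875; 0.3946]  nu=[-2.7144]  x^+=[0.2871, 0.2590]  P^+=[0.4301 -0.1504; -0.1504 0.5205]
step 2: x^-=[0.4062, 0.2590]  P^-=[0.6118 0.0970; 0.0970 0.6605]  H_jac=[0.8432 0.5377]  S=[1.1638]  K=[0.4880; 0.3754]  nu=[-0.0518]  x^+=[0.3809, 0.2396]  P^+=[0.3346 -0.1162; -0.1162 0.4965]
step 3: x^-=[0.4912, 0.2396]  P^-=[0.5427 0.1201; 0.1201 0.6365]  H_jac=[0.8988 0.4384]  S=[1.1054]  K=[0.4889; 0.3501]  nu=[0.4935]  x^+=[0.7324, 0.4124]  P^+=[0.2785 -0.0691; -0.0691 0.5010]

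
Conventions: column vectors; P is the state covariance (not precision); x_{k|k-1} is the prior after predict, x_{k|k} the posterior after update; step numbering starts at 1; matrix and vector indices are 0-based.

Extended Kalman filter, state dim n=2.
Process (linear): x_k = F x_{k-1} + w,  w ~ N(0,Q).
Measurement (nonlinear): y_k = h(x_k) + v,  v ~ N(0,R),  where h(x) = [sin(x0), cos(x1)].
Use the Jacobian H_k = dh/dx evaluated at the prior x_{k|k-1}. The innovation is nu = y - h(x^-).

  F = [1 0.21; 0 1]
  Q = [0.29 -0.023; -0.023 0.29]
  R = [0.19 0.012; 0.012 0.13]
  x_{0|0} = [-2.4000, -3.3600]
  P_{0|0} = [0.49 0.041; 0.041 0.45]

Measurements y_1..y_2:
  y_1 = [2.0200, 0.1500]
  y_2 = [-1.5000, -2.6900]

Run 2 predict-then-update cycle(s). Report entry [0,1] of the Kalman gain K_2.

K[0,1] = -0.0553

step 1: x^-=[-3.1056, -3.3600]  P^-=[0.8171 0.1125; 0.1125 0.7400]  H_jac=[-0.9994 0.0000; 0.0000 -0.2167]  S=[1.0060 0.0364; 0.0364 0.1647]  K=[-0.8128 0.0314; -0.0772 -0.9562]  nu=[2.0560, 1.1262]  x^+=[-4.7413, -4.5957]  P^+=[0.1542 0.0262; 0.0262 0.5780]
step 2: x^-=[-5.7064, -4.5957]  P^-=[0.4806 0.1245; 0.1245 0.8680]  H_jac=[0.8382 0.0000; 0.0000 -0.9932]  S=[0.5277 -0.0917; -0.0917 0.9862]  K=[0.7538 -0.0553; 0.0467 -0.8698]  nu=[-2.0453, -2.5735]  x^+=[-7.1058, -2.4528]  P^+=[0.1701 -0.0019; -0.0019 0.1133]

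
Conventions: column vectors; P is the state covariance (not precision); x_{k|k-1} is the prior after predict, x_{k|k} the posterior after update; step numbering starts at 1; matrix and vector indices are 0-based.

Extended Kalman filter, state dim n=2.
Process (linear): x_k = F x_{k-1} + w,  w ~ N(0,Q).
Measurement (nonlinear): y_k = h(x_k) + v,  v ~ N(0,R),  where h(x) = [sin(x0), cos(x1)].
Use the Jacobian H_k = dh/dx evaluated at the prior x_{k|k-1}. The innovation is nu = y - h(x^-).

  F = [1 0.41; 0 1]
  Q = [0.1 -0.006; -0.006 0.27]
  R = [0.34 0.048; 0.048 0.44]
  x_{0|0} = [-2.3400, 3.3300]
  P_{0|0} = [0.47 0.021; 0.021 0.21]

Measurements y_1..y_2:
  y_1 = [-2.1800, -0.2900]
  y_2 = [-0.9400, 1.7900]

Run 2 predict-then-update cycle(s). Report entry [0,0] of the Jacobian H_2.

H_jac[0,0] = 0.8670

step 1: x^-=[-0.9747, 3.3300]  P^-=[0.6225 0.1011; 0.1011 0.4800]  H_jac=[0.5614 0.0000; 0.0000 0.1873]  S=[0.5362 0.0586; 0.0586 0.4568]  K=[0.6565 -0.0428; 0.0855 0.1858]  nu=[-1.3525, 0.6923]  x^+=[-1.8922, 3.3430]  P^+=[0.3939 0.0677; 0.0677 0.4584]
step 2: x^-=[-0.5216, 3.3430]  P^-=[0.6265 0.2496; 0.2496 0.7284]  H_jac=[0.8670 0.0000; 0.0000 0.2000]  S=[0.8110 0.0913; 0.0913 0.4691]  K=[0.6725 -0.0244; 0.2371 0.2644]  nu=[-0.4418, 2.7698]  x^+=[-0.8864, 3.9705]  P^+=[0.2624 0.1076; 0.1076 0.6386]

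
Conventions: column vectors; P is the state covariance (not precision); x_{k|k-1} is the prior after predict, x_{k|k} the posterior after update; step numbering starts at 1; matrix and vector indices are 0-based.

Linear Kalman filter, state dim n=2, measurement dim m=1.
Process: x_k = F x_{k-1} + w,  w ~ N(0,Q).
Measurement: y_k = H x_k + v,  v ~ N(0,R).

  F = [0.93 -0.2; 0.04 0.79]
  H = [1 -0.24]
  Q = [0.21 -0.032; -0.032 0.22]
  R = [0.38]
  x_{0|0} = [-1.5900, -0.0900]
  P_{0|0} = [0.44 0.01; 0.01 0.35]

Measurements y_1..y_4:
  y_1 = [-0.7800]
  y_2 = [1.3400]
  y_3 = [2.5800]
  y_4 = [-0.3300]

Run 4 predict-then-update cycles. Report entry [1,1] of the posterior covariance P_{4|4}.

step 1: x^-=[-1.4607, -0.1347]  P^-=[0.6008 -0.0637; -0.0637 0.4398]  S=[1.0367]  K=[0.5943; -0.1632]  nu=[0.6484]  x^+=[-1.0754, -0.2405]  P^+=[0.2347 0.0369; 0.0369 0.4122]
step 2: x^-=[-0.9520, -0.2330]  P^-=[0.4157 -0.0616; -0.0616 0.4799]  S=[0.8529]  K=[0.5047; -0.2072]  nu=[2.2361]  x^+=[0.1766, -0.6964]  P^+=[0.1984 0.0276; 0.0276 0.4433]
step 3: x^-=[0.3036, -0.5431]  P^-=[0.3891 -0.0746; -0.0746 0.4987]  S=[0.8336]  K=[0.4882; -0.2330]  nu=[2.1461]  x^+=[1.3513, -1.0432]  P^+=[0.1904 0.0203; 0.0203 0.4535]
step 4: x^-=[1.4654, -0.7701]  P^-=[0.3853 -0.0818; -0.0818 0.5046]  S=[0.8336]  K=[0.4857; -0.2434]  nu=[-1.9802]  x^+=[0.5035, -0.2881]  P^+=[0.1886 0.0167; 0.0167 0.4552]

P_post[1,1] = 0.4552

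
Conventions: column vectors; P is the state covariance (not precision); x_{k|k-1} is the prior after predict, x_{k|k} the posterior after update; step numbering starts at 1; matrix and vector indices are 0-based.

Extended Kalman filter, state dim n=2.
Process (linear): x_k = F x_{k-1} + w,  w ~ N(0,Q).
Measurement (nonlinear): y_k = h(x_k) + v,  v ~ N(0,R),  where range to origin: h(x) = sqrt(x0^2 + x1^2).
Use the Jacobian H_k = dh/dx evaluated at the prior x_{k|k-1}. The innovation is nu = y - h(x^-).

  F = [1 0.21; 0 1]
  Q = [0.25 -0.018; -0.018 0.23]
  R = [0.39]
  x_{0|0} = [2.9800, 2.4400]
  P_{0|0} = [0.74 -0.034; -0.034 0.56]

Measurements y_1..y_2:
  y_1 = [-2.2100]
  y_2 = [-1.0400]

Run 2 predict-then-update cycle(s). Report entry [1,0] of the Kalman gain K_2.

step 1: x^-=[3.4924, 2.4400]  P^-=[1.0004 0.0656; 0.0656 0.7900]  H_jac=[0.8197 0.5727]  S=[1.3830]  K=[0.6201; 0.3660]  nu=[-6.4703]  x^+=[-0.5202, 0.0716]  P^+=[0.4685 -0.2483; -0.2483 0.6047]
step 2: x^-=[-0.5051, 0.0716]  P^-=[0.6409 -0.1393; -0.1393 0.8347]  H_jac=[-0.9901 0.1404]  S=[1.0735]  K=[-0.6094; 0.2377]  nu=[-1.5502]  x^+=[0.4395, -0.2968]  P^+=[0.2423 0.0161; 0.0161 0.7741]

K[1,0] = 0.2377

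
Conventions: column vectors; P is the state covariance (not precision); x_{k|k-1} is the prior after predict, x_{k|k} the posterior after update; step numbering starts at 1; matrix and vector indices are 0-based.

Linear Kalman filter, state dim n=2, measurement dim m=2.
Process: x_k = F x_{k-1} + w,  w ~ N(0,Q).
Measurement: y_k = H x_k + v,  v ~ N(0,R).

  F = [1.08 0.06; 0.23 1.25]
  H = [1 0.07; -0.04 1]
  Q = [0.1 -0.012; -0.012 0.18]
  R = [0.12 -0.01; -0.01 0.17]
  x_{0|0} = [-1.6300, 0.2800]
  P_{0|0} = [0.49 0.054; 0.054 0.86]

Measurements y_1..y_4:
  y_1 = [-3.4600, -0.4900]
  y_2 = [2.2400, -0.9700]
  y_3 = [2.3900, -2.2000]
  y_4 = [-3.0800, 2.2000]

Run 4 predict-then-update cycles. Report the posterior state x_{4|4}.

step 1: x^-=[-1.7436, -0.0249]  P^-=[0.6816 0.2479; 0.2479 1.5807]  S=[0.8441 0.3206; 0.3206 1.7320]  K=[0.8387 -0.0279; 0.0864 0.8910]  nu=[-1.7147, -0.5348]  x^+=[-3.1667, -0.6495]  P^+=[0.1016 -0.0091; -0.0091 0.1502]
step 2: x^-=[-3.4591, -1.5403]  P^-=[0.2178 0.0121; 0.0121 0.4149]  S=[0.3416 0.0224; 0.0224 0.5843]  K=[0.6415 -0.0188; 0.0742 0.7064]  nu=[5.8069, 0.4319]  x^+=[0.2577, -0.8045]  P^+=[0.0776 -0.0065; -0.0065 0.1191]
step 3: x^-=[0.2300, -0.9463]  P^-=[0.1901 0.0073; 0.0073 0.3664]  S=[0.3129 0.0154; 0.0154 0.5362]  K=[0.6100 -0.0180; 0.0720 0.6809]  nu=[2.2262, -1.2445]  x^+=[1.6105, -1.6333]  P^+=[0.0738 -0.0062; -0.0062 0.1148]
step 4: x^-=[1.6413, -1.6713]  P^-=[0.1857 0.0065; 0.0065 0.3597]  S=[0.3084 0.0142; 0.0142 0.5295]  K=[0.6045 -0.0180; 0.0715 0.6769]  nu=[-4.6043, 3.9369]  x^+=[-1.2130, 0.6647]  P^+=[0.0732 -0.0062; -0.0062 0.1141]

x_post = [-1.2130, 0.6647]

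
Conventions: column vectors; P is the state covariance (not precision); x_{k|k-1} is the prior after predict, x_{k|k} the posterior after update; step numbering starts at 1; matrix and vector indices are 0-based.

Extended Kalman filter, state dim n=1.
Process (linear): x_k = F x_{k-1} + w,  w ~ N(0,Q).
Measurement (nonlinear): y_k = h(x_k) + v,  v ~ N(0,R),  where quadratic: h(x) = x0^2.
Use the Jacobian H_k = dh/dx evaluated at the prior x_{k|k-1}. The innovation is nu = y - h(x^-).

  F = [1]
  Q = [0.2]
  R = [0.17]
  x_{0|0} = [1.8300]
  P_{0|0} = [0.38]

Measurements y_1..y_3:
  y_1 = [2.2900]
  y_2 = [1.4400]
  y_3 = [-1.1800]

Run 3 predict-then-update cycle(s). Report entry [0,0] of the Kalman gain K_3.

K[0,0] = 0.3526

step 1: x^-=[1.8300]  P^-=[0.5800]  H_jac=[3.6600]  S=[7.9394]  K=[0.2674]  nu=[-1.0589]  x^+=[1.5469]  P^+=[0.0124]
step 2: x^-=[1.5469]  P^-=[0.2124]  H_jac=[3.0938]  S=[2.2031]  K=[0.2983]  nu=[-0.9528]  x^+=[1.2627]  P^+=[0.0164]
step 3: x^-=[1.2627]  P^-=[0.2164]  H_jac=[2.5253]  S=[1.5500]  K=[0.3526]  nu=[-2.7743]  x^+=[0.2846]  P^+=[0.0237]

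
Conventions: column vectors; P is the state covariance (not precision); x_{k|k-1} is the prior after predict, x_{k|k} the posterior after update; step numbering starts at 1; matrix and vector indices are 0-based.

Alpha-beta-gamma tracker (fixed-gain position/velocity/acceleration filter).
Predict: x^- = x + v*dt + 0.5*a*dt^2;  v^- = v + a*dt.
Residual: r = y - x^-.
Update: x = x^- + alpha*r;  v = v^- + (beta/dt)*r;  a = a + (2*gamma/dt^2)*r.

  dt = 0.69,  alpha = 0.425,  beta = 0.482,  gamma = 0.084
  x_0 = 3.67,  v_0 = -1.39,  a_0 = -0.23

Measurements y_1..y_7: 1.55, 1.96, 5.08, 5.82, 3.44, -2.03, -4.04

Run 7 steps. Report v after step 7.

v_post = -9.1648

step 1: x_pred=2.6561  r=-1.1061  x^+=2.1860  v^+=-2.3214  a^+=-0.6203
step 2: x_pred=0.4366  r=1.5234  x^+=1.0840  v^+=-1.6853  a^+=-0.0828
step 3: x_pred=-0.0985  r=5.1785  x^+=2.1024  v^+=1.8751  a^+=1.7445
step 4: x_pred=3.8115  r=2.0085  x^+=4.6651  v^+=4.4819  a^+=2.4533
step 5: x_pred=8.3416  r=-4.9016  x^+=6.2584  v^+=2.7506  a^+=0.7237
step 6: x_pred=8.3286  r=-10.3586  x^+=3.9262  v^+=-3.9860  a^+=-2.9315
step 7: x_pred=0.4780  r=-4.5180  x^+=-1.4422  v^+=-9.1648  a^+=-4.5258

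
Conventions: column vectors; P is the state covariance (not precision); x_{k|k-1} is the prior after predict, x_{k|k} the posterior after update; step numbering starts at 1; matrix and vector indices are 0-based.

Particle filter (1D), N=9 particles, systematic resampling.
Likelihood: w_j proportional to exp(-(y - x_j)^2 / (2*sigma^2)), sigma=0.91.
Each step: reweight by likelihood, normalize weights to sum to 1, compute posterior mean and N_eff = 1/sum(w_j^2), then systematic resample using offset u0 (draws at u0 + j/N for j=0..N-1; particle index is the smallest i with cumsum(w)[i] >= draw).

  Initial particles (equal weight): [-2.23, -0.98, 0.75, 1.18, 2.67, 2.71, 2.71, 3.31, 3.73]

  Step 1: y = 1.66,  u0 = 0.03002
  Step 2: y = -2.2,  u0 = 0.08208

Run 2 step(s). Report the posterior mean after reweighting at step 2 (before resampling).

post_mean = 0.8201

step 1: w=[0.0000, 0.0045, 0.1822, 0.2614, 0.1623, 0.1544, 0.1544, 0.0581, 0.0226]  mean=1.9875  Neff=5.5710  idx=[2, 2, 3, 3, 4, 4, 5, 6, 6]
step 2: w=[0.4189, 0.4189, 0.0810, 0.0810, 0.0000, 0.0000, 0.0000, 0.0000, 0.0000]  mean=0.8201  Neff=2.7465  idx=[0, 0, 0, 0, 1, 1, 1, 2, 3]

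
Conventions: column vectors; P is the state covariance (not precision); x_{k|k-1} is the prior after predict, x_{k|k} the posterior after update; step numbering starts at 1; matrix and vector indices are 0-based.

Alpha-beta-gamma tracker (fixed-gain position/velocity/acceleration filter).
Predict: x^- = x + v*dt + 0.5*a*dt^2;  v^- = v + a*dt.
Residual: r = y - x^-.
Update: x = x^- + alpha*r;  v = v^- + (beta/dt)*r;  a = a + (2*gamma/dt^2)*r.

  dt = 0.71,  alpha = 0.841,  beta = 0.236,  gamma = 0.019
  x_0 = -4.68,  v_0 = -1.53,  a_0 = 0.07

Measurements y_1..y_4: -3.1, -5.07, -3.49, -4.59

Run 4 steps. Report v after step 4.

step 1: x_pred=-5.7487  r=2.6487  x^+=-3.5211  v^+=-0.5999  a^+=0.2697
step 2: x_pred=-3.8791  r=-1.1909  x^+=-4.8806  v^+=-0.8043  a^+=0.1799
step 3: x_pred=-5.4064  r=1.9164  x^+=-3.7947  v^+=-0.0396  a^+=0.3243
step 4: x_pred=-3.7411  r=-0.8489  x^+=-4.4550  v^+=-0.0915  a^+=0.2604

v_post = -0.0915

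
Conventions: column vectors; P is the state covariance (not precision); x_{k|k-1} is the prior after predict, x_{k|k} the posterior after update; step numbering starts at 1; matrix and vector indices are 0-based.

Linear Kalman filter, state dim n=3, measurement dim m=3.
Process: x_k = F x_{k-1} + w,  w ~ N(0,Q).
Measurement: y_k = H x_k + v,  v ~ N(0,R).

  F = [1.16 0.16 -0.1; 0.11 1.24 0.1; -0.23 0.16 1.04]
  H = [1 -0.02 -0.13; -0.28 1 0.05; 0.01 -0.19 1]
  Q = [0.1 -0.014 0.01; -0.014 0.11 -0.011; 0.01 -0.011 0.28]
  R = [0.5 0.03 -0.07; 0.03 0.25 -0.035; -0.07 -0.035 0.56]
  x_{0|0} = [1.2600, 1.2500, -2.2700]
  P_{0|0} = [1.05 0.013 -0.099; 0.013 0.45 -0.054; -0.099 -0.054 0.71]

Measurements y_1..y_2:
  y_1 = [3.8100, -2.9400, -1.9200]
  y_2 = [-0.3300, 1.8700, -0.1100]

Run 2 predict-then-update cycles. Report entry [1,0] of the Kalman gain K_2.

K[1,0] = 0.1573

step 1: x^-=[1.8886, 1.4616, -2.4506]  P^-=[1.5610 0.2165 -0.4604; 0.2165 0.8097 0.0425; -0.4604 0.0425 1.1434]  S=[2.1919 -0.2583 -0.7007; -0.2583 1.0808 0.0484; -0.7007 0.0484 1.7066]  K=[0.7379 -0.0499 0.0197; 0.1710 0.7365 -0.0147; -0.0552 0.1699 0.6351]  nu=[1.6321, -3.7503, 0.7894]  x^+=[3.2955, -1.0331, -2.6763]  P^+=[0.3656 0.1124 -0.0212; 0.1124 0.2215 -0.0050; -0.0212 -0.0050 0.3528]
step 2: x^-=[3.9251, -1.1862, -3.7066]  P^-=[0.6479 0.2350 -0.1286; 0.2350 0.4875 0.0219; -0.1286 0.0219 0.6868]  S=[1.1839 0.0567 -0.3240; 0.0567 0.6642 -0.0226; -0.3240 -0.0226 1.2527]  K=[0.5596 0.0236 0.0120; 0.1573 0.6230 -0.0027; -0.0457 0.1610 0.5350]  nu=[-4.7607, 4.3406, 3.3320]  x^+=[1.4037, 0.7603, -1.0075]  P^+=[0.2795 0.1014 -0.0168; 0.1014 0.1889 0.0006; -0.0168 0.0006 0.2974]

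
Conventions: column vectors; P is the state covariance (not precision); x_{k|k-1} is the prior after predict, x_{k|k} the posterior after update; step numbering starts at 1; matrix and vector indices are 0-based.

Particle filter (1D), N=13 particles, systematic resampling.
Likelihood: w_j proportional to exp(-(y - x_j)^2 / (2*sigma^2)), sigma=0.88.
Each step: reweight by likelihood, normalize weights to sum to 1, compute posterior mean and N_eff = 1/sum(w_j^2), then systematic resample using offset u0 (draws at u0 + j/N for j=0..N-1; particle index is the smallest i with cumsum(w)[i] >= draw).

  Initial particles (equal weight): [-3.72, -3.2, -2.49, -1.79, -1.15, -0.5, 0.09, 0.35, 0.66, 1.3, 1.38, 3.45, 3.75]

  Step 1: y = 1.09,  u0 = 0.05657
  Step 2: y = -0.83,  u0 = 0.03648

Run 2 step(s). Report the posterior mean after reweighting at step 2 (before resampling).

step 1: w=[0.0000, 0.0000, 0.0001, 0.0011, 0.0091, 0.0453, 0.1216, 0.1629, 0.2059, 0.2255, 0.2197, 0.0064, 0.0024]  mean=0.7959  Neff=5.4045  idx=[6, 6, 7, 7, 8, 8, 8, 9, 9, 9, 10, 10, 10]
step 2: w=[0.1946, 0.1946, 0.1368, 0.1368, 0.0801, 0.0801, 0.0801, 0.0180, 0.0180, 0.0180, 0.0144, 0.0144, 0.0144]  mean=0.4189  Neff=7.4643  idx=[0, 0, 0, 1, 1, 2, 2, 3, 3, 4, 5, 6, 10]

post_mean = 0.4189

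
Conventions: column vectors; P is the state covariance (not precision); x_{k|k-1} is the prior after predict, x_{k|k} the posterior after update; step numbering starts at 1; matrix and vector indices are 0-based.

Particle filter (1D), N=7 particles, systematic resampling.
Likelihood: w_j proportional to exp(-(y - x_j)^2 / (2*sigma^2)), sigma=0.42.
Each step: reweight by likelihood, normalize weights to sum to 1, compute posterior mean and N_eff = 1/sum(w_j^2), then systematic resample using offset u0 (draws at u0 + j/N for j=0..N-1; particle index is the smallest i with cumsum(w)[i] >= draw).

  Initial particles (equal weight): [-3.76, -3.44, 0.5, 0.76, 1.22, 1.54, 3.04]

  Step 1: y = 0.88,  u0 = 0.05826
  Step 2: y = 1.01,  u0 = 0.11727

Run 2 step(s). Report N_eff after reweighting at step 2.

step 1: w=[0.0000, 0.0000, 0.2520, 0.3642, 0.2734, 0.1104, 0.0000]  mean=0.9064  Neff=3.5324  idx=[2, 2, 3, 3, 4, 4, 5]
step 2: w=[0.0987, 0.0987, 0.1728, 0.1728, 0.1820, 0.1820, 0.0930]  mean=0.9487  Neff=6.4892  idx=[1, 2, 3, 4, 4, 5, 6]

N_eff = 6.4892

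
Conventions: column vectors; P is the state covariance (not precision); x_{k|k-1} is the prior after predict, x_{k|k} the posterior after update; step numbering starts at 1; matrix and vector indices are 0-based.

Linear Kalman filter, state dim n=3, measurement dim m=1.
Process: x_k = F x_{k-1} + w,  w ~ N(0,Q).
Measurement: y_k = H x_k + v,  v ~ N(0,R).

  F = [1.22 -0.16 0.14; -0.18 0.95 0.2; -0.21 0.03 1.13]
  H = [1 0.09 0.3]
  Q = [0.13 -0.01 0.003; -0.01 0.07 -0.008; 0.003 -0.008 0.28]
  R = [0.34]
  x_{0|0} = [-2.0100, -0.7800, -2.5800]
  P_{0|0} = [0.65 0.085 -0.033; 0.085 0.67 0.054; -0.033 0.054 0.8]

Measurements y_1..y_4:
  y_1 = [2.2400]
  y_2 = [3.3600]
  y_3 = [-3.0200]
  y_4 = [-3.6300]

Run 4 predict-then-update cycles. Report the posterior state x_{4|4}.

x_post = [-0.4017, -2.7472, -6.6640]

step 1: x^-=[-2.6886, -0.8952, -2.5167]  P^-=[1.0834 -0.1330 -0.0883; -0.1330 0.7216 0.2654; -0.0883 0.2654 1.3490]  S=[1.4881]  K=[0.7022; 0.0078; 0.2287]  nu=[5.7642]  x^+=[1.3591, -0.8503, -1.1985]  P^+=[0.3496 -0.1411 -0.3273; -0.1411 0.7215 0.2628; -0.3273 0.2628 1.2712]
step 2: x^-=[1.6263, -1.2921, -1.6652]  P^-=[0.6253 -0.3735 -0.3868; -0.3735 0.9550 0.7060; -0.3868 0.7060 2.0942]  S=[0.9003]  K=[0.5283; -0.0842; 0.3388]  nu=[2.3495]  x^+=[2.8676, -1.4899, -0.8692]  P^+=[0.3740 -0.3335 -0.5479; -0.3335 0.9486 0.7317; -0.5479 0.7317 1.9909]
step 3: x^-=[3.6152, -2.1054, -1.6291]  P^-=[0.6602 -0.6227 -0.6743; -0.6227 1.4494 1.4757; -0.6743 1.4757 3.1533]  S=[0.8588]  K=[0.4680; -0.0577; 0.4710]  nu=[-5.9569]  x^+=[0.8274, -1.7619, -4.4349]  P^+=[0.4722 -0.5995 -0.8636; -0.5995 1.4465 1.4990; -0.8636 1.4990 2.9628]
step 4: x^-=[0.6705, -2.7097, -5.2381]  P^-=[0.7997 -1.0003 -1.1282; -1.0003 2.3462 2.6737; -1.1282 2.6737 4.6044]  S=[0.8606]  K=[0.4314; 0.0151; 0.5738]  nu=[-2.4851]  x^+=[-0.4017, -2.7472, -6.6640]  P^+=[0.6396 -1.0059 -1.3412; -1.0059 2.3460 2.6662; -1.3412 2.6662 4.3211]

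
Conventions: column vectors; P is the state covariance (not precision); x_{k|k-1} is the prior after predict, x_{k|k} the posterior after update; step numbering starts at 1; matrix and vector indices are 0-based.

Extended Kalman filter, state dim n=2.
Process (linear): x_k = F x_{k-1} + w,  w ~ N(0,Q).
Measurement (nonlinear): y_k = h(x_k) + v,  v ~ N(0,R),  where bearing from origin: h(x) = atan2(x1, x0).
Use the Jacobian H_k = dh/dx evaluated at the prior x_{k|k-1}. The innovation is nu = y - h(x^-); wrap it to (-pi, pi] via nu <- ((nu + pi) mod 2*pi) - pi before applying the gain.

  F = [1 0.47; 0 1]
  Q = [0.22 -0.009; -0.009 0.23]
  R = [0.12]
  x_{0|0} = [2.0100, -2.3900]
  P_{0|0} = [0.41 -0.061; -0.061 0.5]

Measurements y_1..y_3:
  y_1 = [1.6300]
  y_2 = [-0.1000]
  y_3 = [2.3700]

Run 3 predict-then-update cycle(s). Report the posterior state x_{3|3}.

step 1: x^-=[0.8867, -2.3900]  P^-=[0.6831 0.1650; 0.1650 0.7300]  H_jac=[0.3678 0.1365]  S=[0.2426]  K=[1.1286; 0.6609]  nu=[2.8455]  x^+=[4.0982, -0.5095]  P^+=[0.3741 -0.0159; -0.0159 0.6241]
step 2: x^-=[3.8588, -0.5095]  P^-=[0.7170 0.2684; 0.2684 0.8541]  H_jac=[0.0336 0.2547]  S=[0.1808]  K=[0.5115; 1.2530]  nu=[0.0313]  x^+=[3.8748, -0.4703]  P^+=[0.6697 0.1525; 0.1525 0.5702]
step 3: x^-=[3.6537, -0.4703]  P^-=[1.1591 0.4115; 0.4115 0.8002]  H_jac=[0.0347 0.2692]  S=[0.1871]  K=[0.8070; 1.2278]  nu=[2.4980]  x^+=[5.6695, 2.5969]  P^+=[1.0373 0.2262; 0.2262 0.5182]

x_post = [5.6695, 2.5969]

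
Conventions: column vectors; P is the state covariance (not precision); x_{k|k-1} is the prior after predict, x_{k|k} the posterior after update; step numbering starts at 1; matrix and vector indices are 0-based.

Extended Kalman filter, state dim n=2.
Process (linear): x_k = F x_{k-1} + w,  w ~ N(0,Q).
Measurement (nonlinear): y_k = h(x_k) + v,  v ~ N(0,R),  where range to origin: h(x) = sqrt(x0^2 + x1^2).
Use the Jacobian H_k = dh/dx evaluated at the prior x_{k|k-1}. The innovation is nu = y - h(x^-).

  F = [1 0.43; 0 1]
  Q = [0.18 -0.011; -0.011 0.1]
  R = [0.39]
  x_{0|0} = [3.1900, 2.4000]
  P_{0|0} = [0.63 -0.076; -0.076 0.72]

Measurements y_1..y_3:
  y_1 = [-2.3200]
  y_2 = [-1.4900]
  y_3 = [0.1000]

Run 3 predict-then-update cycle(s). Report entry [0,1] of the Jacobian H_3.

step 1: x^-=[4.2220, 2.4000]  P^-=[0.8778 0.2226; 0.2226 0.8200]  H_jac=[0.8694 0.4942]  S=[1.4449]  K=[0.6043; 0.4144]  nu=[-7.1765]  x^+=[-0.1144, -0.5738]  P^+=[0.3502 -0.1392; -0.1392 0.5719]
step 2: x^-=[-0.3611, -0.5738]  P^-=[0.5162 0.0957; 0.0957 0.6719]  H_jac=[-0.5326 -0.8463]  S=[1.1040]  K=[-0.3224; -0.5612]  nu=[-2.1680]  x^+=[0.3379, 0.6430]  P^+=[0.4015 -0.1041; -0.1041 0.3241]
step 3: x^-=[0.6144, 0.6430]  P^-=[0.5519 0.0243; 0.0243 0.4241]  H_jac=[0.6909 0.7230]  S=[0.8994]  K=[0.4435; 0.3596]  nu=[-0.7893]  x^+=[0.2644, 0.3591]  P^+=[0.3750 -0.1191; -0.1191 0.3078]

H_jac[0,1] = 0.7230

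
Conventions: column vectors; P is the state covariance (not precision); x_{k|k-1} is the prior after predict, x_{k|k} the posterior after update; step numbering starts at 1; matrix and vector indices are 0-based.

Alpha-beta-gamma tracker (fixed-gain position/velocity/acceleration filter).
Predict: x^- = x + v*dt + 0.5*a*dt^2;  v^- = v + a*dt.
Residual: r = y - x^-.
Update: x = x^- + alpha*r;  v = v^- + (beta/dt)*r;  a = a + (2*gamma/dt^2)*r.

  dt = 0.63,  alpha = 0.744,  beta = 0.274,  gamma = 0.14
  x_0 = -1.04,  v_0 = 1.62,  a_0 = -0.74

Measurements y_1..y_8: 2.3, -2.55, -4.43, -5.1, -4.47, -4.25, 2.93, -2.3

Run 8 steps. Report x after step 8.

x_post = -0.6443

step 1: x_pred=-0.1663  r=2.4663  x^+=1.6686  v^+=2.2264  a^+=0.9999
step 2: x_pred=3.2697  r=-5.8197  x^+=-1.0602  v^+=0.3252  a^+=-3.1058
step 3: x_pred=-1.4716  r=-2.9584  x^+=-3.6726  v^+=-2.9181  a^+=-5.1928
step 4: x_pred=-6.5415  r=1.4415  x^+=-5.4690  v^+=-5.5626  a^+=-4.1758
step 5: x_pred=-9.8022  r=5.3322  x^+=-5.8350  v^+=-5.8743  a^+=-0.4142
step 6: x_pred=-9.6180  r=5.3680  x^+=-5.6242  v^+=-3.8006  a^+=3.3728
step 7: x_pred=-7.3492  r=10.2792  x^+=0.2985  v^+=2.7949  a^+=10.6245
step 8: x_pred=4.1678  r=-6.4678  x^+=-0.6443  v^+=6.6754  a^+=6.0617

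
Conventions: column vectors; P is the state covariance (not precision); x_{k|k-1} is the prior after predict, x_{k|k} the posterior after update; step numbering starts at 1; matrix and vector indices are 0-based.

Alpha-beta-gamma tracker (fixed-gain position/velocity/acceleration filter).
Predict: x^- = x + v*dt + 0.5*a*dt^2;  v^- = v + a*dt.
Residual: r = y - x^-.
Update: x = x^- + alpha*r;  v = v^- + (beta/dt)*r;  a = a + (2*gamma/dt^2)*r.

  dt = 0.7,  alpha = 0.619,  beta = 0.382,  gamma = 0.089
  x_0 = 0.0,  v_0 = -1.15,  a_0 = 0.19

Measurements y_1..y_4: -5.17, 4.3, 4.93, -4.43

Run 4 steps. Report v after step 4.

v_post = 0.4685

step 1: x_pred=-0.7584  r=-4.4116  x^+=-3.4892  v^+=-3.4244  a^+=-1.4126
step 2: x_pred=-6.2324  r=10.5324  x^+=0.2872  v^+=1.3344  a^+=2.4135
step 3: x_pred=1.8126  r=3.1174  x^+=3.7423  v^+=4.7251  a^+=3.5459
step 4: x_pred=7.9186  r=-12.3486  x^+=0.2748  v^+=0.4685  a^+=-0.9399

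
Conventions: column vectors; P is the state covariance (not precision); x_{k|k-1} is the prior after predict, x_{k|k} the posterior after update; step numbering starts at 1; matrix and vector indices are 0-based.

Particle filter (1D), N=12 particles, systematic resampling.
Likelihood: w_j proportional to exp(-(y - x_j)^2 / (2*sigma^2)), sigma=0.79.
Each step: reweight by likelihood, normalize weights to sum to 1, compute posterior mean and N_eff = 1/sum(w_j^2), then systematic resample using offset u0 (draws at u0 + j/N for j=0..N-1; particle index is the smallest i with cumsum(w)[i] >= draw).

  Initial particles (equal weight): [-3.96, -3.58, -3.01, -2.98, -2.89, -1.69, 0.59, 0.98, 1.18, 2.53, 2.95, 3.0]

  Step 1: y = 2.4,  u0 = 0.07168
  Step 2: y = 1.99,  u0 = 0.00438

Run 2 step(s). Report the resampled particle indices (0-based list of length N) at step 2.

resampled_idx = [0, 1, 2, 2, 3, 4, 5, 5, 6, 8, 9, 10]

step 1: w=[0.0000, 0.0000, 0.0000, 0.0000, 0.0000, 0.0000, 0.0234, 0.0642, 0.0980, 0.3187, 0.2535, 0.2421]  mean=2.4730  Neff=4.1886  idx=[7, 8, 9, 9, 9, 9, 10, 10, 10, 11, 11, 11]
step 2: w=[0.0635, 0.0850, 0.1138, 0.1138, 0.1138, 0.1138, 0.0687, 0.0687, 0.0687, 0.0635, 0.0635, 0.0635]  mean=2.4930  Neff=11.2026  idx=[0, 1, 2, 2, 3, 4, 5, 5, 6, 8, 9, 10]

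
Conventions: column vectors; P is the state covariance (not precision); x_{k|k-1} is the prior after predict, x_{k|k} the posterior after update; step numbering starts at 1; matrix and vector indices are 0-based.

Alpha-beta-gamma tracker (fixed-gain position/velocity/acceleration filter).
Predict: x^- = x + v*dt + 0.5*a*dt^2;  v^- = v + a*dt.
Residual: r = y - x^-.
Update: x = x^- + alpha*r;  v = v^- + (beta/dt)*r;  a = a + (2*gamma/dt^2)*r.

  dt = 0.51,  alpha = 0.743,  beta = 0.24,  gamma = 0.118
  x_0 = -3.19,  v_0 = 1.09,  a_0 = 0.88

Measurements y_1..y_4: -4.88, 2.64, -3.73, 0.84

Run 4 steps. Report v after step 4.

v_post = 2.5767

step 1: x_pred=-2.5197  r=-2.3603  x^+=-4.2734  v^+=0.4280  a^+=-1.2616
step 2: x_pred=-4.2192  r=6.8592  x^+=0.8772  v^+=3.0125  a^+=4.9620
step 3: x_pred=3.0589  r=-6.7889  x^+=-1.9853  v^+=2.3483  a^+=-1.1978
step 4: x_pred=-0.9434  r=1.7834  x^+=0.3817  v^+=2.5767  a^+=0.4203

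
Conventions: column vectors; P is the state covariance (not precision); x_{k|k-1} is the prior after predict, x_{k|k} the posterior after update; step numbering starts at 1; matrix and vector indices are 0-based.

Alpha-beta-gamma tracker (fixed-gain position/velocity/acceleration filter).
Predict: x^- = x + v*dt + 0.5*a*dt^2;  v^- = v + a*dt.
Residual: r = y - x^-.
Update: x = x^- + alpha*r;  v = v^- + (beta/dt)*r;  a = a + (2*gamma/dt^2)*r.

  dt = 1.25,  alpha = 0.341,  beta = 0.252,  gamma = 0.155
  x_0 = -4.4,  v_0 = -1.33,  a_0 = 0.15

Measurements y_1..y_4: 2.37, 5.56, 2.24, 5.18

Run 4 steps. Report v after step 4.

v_post = 6.6977

step 1: x_pred=-5.9453  r=8.3153  x^+=-3.1098  v^+=0.5339  a^+=1.7998
step 2: x_pred=-1.0364  r=6.5964  x^+=1.2130  v^+=4.1134  a^+=3.1085
step 3: x_pred=8.7832  r=-6.5432  x^+=6.5520  v^+=6.6799  a^+=1.8103
step 4: x_pred=16.3161  r=-11.1361  x^+=12.5187  v^+=6.6977  a^+=-0.3991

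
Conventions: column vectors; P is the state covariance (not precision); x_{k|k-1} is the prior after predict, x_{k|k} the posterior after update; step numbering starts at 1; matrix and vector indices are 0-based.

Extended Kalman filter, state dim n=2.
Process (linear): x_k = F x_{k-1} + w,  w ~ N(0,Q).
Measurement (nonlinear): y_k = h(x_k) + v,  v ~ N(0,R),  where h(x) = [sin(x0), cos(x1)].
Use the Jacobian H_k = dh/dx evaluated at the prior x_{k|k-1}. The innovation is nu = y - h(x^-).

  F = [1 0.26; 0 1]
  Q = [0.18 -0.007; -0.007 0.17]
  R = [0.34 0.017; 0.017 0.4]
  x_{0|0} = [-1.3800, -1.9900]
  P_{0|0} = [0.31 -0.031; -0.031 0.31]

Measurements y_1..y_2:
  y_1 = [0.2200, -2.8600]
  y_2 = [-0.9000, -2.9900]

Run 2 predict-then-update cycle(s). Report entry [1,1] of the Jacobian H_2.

H_jac[1,1] = -0.2384

step 1: x^-=[-1.8974, -1.9900]  P^-=[0.4948 0.0426; 0.0426 0.4800]  H_jac=[-0.3208 0.0000; 0.0000 0.9134]  S=[0.3909 0.0045; 0.0045 0.8005]  K=[-0.4067 0.0509; -0.0413 0.5480]  nu=[1.1671, -2.4530]  x^+=[-2.4969, -3.3823]  P^+=[0.4283 0.0147; 0.0147 0.2392]
step 2: x^-=[-3.3763, -3.3823]  P^-=[0.6321 0.0699; 0.0699 0.4092]  H_jac=[-0.9726 0.0000; 0.0000 -0.2384]  S=[0.9379 0.0332; 0.0332 0.4233]  K=[-0.6559 0.0121; -0.0645 -0.2254]  nu=[-1.1326, -2.0188]  x^+=[-2.6579, -2.8542]  P^+=[0.2291 0.0265; 0.0265 0.3828]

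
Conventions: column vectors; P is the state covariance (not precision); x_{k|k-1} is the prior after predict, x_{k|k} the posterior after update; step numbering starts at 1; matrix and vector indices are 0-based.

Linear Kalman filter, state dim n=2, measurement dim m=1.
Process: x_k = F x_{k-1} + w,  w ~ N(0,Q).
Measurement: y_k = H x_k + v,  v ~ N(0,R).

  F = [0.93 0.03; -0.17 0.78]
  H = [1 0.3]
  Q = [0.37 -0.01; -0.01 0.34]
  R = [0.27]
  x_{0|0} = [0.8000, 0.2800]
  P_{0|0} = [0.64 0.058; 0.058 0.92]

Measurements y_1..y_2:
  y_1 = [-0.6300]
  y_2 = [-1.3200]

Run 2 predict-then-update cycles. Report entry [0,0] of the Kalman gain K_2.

step 1: x^-=[0.7524, 0.0824]  P^-=[0.9276 -0.0479; -0.0479 0.9028]  S=[1.2501]  K=[0.7305; 0.1784]  nu=[-1.4071]  x^+=[-0.2755, -0.1686]  P^+=[0.2605 -0.2108; -0.2108 0.8631]
step 2: x^-=[-0.2613, -0.0847]  P^-=[0.5843 -0.1828; -0.1828 0.9285]  S=[0.8282]  K=[0.6393; 0.1156]  nu=[-1.0333]  x^+=[-0.9219, -0.2041]  P^+=[0.2458 -0.2440; -0.2440 0.9174]

K[0,0] = 0.6393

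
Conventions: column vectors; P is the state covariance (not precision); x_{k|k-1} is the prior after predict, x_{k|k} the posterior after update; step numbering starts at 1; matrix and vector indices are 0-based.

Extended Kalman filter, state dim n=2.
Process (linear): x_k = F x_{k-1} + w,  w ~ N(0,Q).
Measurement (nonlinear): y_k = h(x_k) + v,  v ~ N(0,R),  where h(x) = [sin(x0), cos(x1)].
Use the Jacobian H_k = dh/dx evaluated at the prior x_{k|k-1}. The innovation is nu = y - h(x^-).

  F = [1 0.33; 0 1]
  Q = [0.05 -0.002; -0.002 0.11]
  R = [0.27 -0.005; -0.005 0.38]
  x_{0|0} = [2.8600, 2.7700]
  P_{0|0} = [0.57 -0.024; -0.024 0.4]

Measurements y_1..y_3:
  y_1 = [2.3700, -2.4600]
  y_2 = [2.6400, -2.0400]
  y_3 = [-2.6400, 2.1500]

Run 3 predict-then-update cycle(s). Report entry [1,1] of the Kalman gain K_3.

K[1,1] = -0.5404

step 1: x^-=[3.7741, 2.7700]  P^-=[0.6477 0.1060; 0.1060 0.5100]  H_jac=[-0.8065 0.0000; 0.0000 -0.3631]  S=[0.6914 0.0260; 0.0260 0.4472]  K=[-0.7541 -0.0421; -0.1083 -0.4077]  nu=[2.9612, -1.5282]  x^+=[1.6056, 3.0724]  P^+=[0.2522 0.0337; 0.0337 0.4252]
step 2: x^-=[2.6195, 3.0724]  P^-=[0.3707 0.1721; 0.1721 0.5352]  H_jac=[-0.8668 0.0000; 0.0000 -0.0691]  S=[0.5485 0.0053; 0.0053 0.3826]  K=[-0.5856 -0.0230; -0.2710 -0.0929]  nu=[2.1413, -1.0424]  x^+=[1.3895, 2.5890]  P^+=[0.1823 0.0839; 0.0839 0.4914]
step 3: x^-=[2.2439, 2.5890]  P^-=[0.3411 0.2440; 0.2440 0.6014]  H_jac=[-0.6234 0.0000; 0.0000 -0.5249]  S=[0.4026 0.0748; 0.0748 0.5457]  K=[-0.4973 -0.1665; -0.2774 -0.5404]  nu=[-3.4219, 3.0012]  x^+=[3.4459, 1.9165]  P^+=[0.2141 0.1158; 0.1158 0.3886]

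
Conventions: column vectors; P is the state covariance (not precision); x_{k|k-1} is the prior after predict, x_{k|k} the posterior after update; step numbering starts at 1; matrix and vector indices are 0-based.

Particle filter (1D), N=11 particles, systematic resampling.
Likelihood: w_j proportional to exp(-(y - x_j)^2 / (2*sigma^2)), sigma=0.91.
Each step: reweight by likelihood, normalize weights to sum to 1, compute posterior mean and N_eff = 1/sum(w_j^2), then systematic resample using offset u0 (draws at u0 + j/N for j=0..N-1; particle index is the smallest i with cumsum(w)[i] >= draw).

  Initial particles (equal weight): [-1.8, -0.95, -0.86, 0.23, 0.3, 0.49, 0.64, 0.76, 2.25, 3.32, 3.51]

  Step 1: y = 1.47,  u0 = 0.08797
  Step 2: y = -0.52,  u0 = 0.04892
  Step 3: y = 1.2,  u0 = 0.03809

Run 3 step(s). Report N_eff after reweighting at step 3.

N_eff = 10.7225

step 1: w=[0.0004, 0.0077, 0.0100, 0.1051, 0.1164, 0.1490, 0.1755, 0.1962, 0.1843, 0.0337, 0.0216]  mean=0.9790  Neff=6.5863  idx=[3, 4, 5, 5, 6, 6, 7, 7, 8, 8, 10]
step 2: w=[0.1733, 0.1621, 0.1314, 0.1314, 0.1080, 0.1080, 0.0905, 0.0905, 0.0024, 0.0024, 0.0000]  mean=0.5038  Neff=7.6583  idx=[0, 0, 1, 1, 2, 3, 3, 4, 5, 6, 7]
step 3: w=[0.0708, 0.0708, 0.0766, 0.0766, 0.0921, 0.0921, 0.0921, 0.1034, 0.1034, 0.1111, 0.1111]  mean=0.5151  Neff=10.7225  idx=[0, 1, 3, 4, 5, 6, 7, 8, 8, 9, 10]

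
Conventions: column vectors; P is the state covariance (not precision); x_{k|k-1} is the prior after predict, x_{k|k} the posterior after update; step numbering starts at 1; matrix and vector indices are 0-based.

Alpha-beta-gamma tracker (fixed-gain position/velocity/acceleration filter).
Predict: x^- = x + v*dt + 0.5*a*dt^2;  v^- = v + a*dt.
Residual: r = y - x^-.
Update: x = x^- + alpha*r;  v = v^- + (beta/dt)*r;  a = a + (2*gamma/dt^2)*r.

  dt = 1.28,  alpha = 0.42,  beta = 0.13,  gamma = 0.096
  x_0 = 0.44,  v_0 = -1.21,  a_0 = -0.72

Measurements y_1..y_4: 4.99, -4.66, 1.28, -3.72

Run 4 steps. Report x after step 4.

step 1: x_pred=-1.6986  r=6.6886  x^+=1.1106  v^+=-1.4523  a^+=0.0638
step 2: x_pred=-0.6960  r=-3.9640  x^+=-2.3609  v^+=-1.7732  a^+=-0.4007
step 3: x_pred=-4.9588  r=6.2388  x^+=-2.3385  v^+=-1.6525  a^+=0.3304
step 4: x_pred=-4.1830  r=0.4630  x^+=-3.9885  v^+=-1.1825  a^+=0.3847

x_post = -3.9885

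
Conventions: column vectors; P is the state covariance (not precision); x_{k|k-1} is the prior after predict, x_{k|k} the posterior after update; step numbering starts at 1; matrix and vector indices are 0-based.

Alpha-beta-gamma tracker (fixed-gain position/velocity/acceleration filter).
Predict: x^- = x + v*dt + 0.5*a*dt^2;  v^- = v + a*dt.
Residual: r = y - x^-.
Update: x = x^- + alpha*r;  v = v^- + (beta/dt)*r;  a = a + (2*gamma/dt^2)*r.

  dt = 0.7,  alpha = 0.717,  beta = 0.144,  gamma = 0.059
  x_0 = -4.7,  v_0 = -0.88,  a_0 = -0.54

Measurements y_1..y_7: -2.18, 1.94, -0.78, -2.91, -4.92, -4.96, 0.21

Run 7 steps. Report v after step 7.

v_post = -0.0930

step 1: x_pred=-5.4483  r=3.2683  x^+=-3.1049  v^+=-0.5857  a^+=0.2471
step 2: x_pred=-3.4544  r=5.3944  x^+=0.4134  v^+=0.6970  a^+=1.5461
step 3: x_pred=1.2801  r=-2.0601  x^+=-0.1970  v^+=1.3555  a^+=1.0500
step 4: x_pred=1.0091  r=-3.9191  x^+=-1.8009  v^+=1.2843  a^+=0.1062
step 5: x_pred=-0.8759  r=-4.0441  x^+=-3.7755  v^+=0.5267  a^+=-0.8677
step 6: x_pred=-3.6194  r=-1.3406  x^+=-4.5806  v^+=-0.3564  a^+=-1.1905
step 7: x_pred=-5.1218  r=5.3318  x^+=-1.2989  v^+=-0.0930  a^+=0.0935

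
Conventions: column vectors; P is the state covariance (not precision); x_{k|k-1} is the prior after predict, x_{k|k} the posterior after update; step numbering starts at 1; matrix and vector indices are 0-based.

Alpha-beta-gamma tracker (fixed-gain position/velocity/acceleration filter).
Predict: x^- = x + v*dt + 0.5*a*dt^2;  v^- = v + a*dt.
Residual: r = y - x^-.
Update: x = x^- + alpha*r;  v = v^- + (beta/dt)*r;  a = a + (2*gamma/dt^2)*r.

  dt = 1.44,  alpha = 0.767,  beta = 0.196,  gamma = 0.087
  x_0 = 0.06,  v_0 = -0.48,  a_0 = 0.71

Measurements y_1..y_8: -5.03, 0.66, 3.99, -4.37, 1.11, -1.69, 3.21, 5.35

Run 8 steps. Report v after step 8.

step 1: x_pred=0.1049  r=-5.1349  x^+=-3.8336  v^+=-0.1565  a^+=0.2791
step 2: x_pred=-3.7696  r=4.4296  x^+=-0.3721  v^+=0.8483  a^+=0.6508
step 3: x_pred=1.5243  r=2.4657  x^+=3.4155  v^+=2.1211  a^+=0.8577
step 4: x_pred=7.3592  r=-11.7292  x^+=-1.6371  v^+=1.7597  a^+=-0.1265
step 5: x_pred=0.7658  r=0.3442  x^+=1.0298  v^+=1.6244  a^+=-0.0976
step 6: x_pred=3.2678  r=-4.9578  x^+=-0.5348  v^+=0.8091  a^+=-0.5136
step 7: x_pred=0.0977  r=3.1123  x^+=2.4848  v^+=0.4931  a^+=-0.2525
step 8: x_pred=2.9331  r=2.4169  x^+=4.7869  v^+=0.4585  a^+=-0.0497

v_post = 0.4585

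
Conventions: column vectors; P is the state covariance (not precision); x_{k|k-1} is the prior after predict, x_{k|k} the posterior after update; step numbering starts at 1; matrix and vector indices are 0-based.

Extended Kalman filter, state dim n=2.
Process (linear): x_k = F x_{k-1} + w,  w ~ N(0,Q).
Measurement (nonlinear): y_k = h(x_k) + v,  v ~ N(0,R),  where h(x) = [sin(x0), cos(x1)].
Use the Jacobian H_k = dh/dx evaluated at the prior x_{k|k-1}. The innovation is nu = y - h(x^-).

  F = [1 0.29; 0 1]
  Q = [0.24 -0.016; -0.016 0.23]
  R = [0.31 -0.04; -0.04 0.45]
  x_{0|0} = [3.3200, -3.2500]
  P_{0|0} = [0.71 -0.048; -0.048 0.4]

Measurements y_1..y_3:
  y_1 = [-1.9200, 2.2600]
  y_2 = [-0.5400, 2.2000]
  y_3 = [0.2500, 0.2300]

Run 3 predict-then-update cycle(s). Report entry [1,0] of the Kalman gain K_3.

step 1: x^-=[2.3775, -3.2500]  P^-=[0.9558 0.0520; 0.0520 0.6300]  H_jac=[-0.7220 0.0000; 0.0000 -0.1082]  S=[0.8083 -0.0359; -0.0359 0.4574]  K=[-0.8574 -0.0797; -0.0533 -0.1532]  nu=[-2.6119, 3.2541]  x^+=[4.3576, -3.6095]  P^+=[0.3637 0.0144; 0.0144 0.6176]
step 2: x^-=[3.3108, -3.6095]  P^-=[0.6640 0.1775; 0.1775 0.8476]  H_jac=[-0.9857 0.0000; 0.0000 -0.4510]  S=[0.9551 0.0389; 0.0389 0.6224]  K=[-0.6817 -0.0860; -0.1585 -0.6042]  nu=[-0.3716, 3.0925]  x^+=[3.2982, -5.4192]  P^+=[0.2109 0.0253; 0.0253 0.5889]
step 3: x^-=[1.7266, -5.4192]  P^-=[0.5151 0.1801; 0.1801 0.8189]  H_jac=[-0.1552 0.0000; 0.0000 -0.7604]  S=[0.3224 -0.0187; -0.0187 0.9235]  K=[-0.2569 -0.1535; -0.1260 -0.6768]  nu=[-0.7379, -0.4194]  x^+=[1.9806, -5.0423]  P^+=[0.4736 0.0773; 0.0773 0.3939]

K[1,0] = -0.1260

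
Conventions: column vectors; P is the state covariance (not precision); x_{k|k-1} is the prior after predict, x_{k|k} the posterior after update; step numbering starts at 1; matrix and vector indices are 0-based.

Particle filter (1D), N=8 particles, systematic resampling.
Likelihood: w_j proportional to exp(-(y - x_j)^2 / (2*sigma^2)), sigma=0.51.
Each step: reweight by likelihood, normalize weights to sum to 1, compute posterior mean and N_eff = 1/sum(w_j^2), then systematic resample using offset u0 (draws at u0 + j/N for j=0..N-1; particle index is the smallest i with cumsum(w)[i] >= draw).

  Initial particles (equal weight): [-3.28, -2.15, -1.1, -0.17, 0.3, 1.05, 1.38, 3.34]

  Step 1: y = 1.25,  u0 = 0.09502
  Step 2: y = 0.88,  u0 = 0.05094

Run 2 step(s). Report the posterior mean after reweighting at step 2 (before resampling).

post_mean = 1.1805

step 1: w=[0.0000, 0.0000, 0.0000, 0.0099, 0.0844, 0.4428, 0.4629, 0.0001]  mean=1.1276  Neff=2.3953  idx=[5, 5, 5, 5, 6, 6, 6, 6]
step 2: w=[0.1512, 0.1512, 0.1512, 0.1512, 0.0988, 0.0988, 0.0988, 0.0988]  mean=1.1805  Neff=7.6640  idx=[0, 1, 1, 2, 3, 4, 5, 7]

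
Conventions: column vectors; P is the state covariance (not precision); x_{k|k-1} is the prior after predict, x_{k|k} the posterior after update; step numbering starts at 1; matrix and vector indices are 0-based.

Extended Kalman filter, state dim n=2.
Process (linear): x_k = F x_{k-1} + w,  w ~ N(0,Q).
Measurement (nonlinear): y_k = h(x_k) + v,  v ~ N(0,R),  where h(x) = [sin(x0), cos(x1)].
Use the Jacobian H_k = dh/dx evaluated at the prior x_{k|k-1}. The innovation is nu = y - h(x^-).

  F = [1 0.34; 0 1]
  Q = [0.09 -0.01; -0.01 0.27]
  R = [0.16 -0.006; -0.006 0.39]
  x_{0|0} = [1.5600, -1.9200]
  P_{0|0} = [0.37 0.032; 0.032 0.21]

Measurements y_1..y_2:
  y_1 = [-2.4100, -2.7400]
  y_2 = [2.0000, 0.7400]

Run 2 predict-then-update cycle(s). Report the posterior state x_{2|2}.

x_post = [-4.5990, -4.4533]

step 1: x^-=[0.9072, -1.9200]  P^-=[0.5060 0.0934; 0.0934 0.4800]  H_jac=[0.6160 0.0000; 0.0000 0.9396]  S=[0.3520 0.0481; 0.0481 0.8138]  K=[0.8779 0.0560; 0.0885 0.5490]  nu=[-3.1978, -2.3979]  x^+=[-2.0343, -3.5194]  P^+=[0.2275 0.0176; 0.0176 0.2273]
step 2: x^-=[-3.2309, -3.5194]  P^-=[0.3558 0.0849; 0.0849 0.4973]  H_jac=[-0.9960 0.0000; 0.0000 -0.3689]  S=[0.5129 0.0252; 0.0252 0.4577]  K=[-0.6893 -0.0305; -0.1456 -0.3928]  nu=[1.9108, 1.6695]  x^+=[-4.5990, -4.4533]  P^+=[0.1105 0.0210; 0.0210 0.4129]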